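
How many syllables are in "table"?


Word: "table"
Syllable breakdown: ta-ble
Counting: 2 parts
= 2 syllables


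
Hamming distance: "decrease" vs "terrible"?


Comparing character by character (same length = 8):
  Pos 0: 'd' vs 't' !=
  Pos 1: 'e' vs 'e' =
  Pos 2: 'c' vs 'r' !=
  Pos 3: 'r' vs 'r' =
  Pos 4: 'e' vs 'i' !=
  Pos 5: 'a' vs 'b' !=
  Pos 6: 's' vs 'l' !=
  Pos 7: 'e' vs 'e' =
Hamming distance = 5


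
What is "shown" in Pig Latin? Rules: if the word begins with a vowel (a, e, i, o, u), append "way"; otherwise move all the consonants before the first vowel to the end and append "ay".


Word: "shown"
Starts with consonant(s) → move to end, add 'ay'
Consonant cluster: "sh"
Pig Latin = "ownshay"


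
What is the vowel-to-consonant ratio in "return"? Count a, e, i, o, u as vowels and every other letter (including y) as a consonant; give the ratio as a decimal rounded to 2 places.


Word: "return"
Vowels (a,e,i,o,u): 2
Consonants: 4
Ratio = 2/4
= 0.50


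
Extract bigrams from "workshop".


Word: "workshop" (length 8)
Number of bigrams = 8 - 2 + 1 = 7
  Position 0: "wo"
  Position 1: "or"
  Position 2: "rk"
  Position 3: "ks"
  Position 4: "sh"
  Position 5: "ho"
  Position 6: "op"
Bigrams = "wo", "or", "rk", "ks", "sh", "ho", "op"


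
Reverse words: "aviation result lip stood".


Original: "aviation result lip stood"
Words (1..n): aviation | result | lip | stood
Reversed (n..1): stood | lip | result | aviation
Result = "stood lip result aviation"


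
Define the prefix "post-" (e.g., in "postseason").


Prefix: post-
Example: postseason = post- + season
Meaning = after


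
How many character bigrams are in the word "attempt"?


Word: "attempt" (length 7)
Number of 2-grams = length - 2 + 1 = 7 - 2 + 1
= 6


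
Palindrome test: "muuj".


Word: "muuj"
Reversed: "juum"
Forward == Backward? muuj != juum
Palindrome = No


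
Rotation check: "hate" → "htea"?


Word: "hate", Candidate: "htea"
Method: check if candidate is substring of word+word
"hatehate" contains "htea"? No
Is rotation = No


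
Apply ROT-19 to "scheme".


Word: "scheme"
Shift: 19
Each letter → (letter + shift) mod 26:
  's' (18) + 19 = 11 → 'l'
  'c' (2) + 19 = 21 → 'v'
  'h' (7) + 19 = 0 → 'a'
  'e' (4) + 19 = 23 → 'x'
  'm' (12) + 19 = 5 → 'f'
  'e' (4) + 19 = 23 → 'x'
Result = "lvaxfx"


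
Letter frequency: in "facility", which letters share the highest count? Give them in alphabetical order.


Word: "facility"
Letter counts:
  'a': 1
  'c': 1
  'f': 1
  'i': 2
  'l': 1
  't': 1
  'y': 1
Maximum count = 2
Most frequent = 'i' (2 times each)


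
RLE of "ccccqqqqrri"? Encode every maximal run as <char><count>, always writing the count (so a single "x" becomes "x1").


String: "ccccqqqqrri"
Scanning for consecutive runs:
  'c' x 4
  'q' x 4
  'r' x 2
  'i' x 1
RLE = "c4q4r2i1"


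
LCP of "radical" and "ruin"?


Word 1: "radical"
Word 2: "ruin"
Comparing from start:
  Pos 0: 'r' == 'r'
  Pos 1: 'a' != 'u' (stop)
LCP = "r" (length 1)


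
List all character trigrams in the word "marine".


Word: "marine" (length 6)
Number of trigrams = 6 - 3 + 1 = 4
  Position 0: "mar"
  Position 1: "ari"
  Position 2: "rin"
  Position 3: "ine"
Trigrams = "mar", "ari", "rin", "ine"


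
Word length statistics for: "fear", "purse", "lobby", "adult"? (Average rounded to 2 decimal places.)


Lengths: "fear"=4, "purse"=5, "lobby"=5, "adult"=5
Sum = 19, Count = 4
Average = 19/4 = 4.75
= avg=4.75, min=4, max=5


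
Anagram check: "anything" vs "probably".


Word 1: "anything" → sorted: aghinnty
Word 2: "probably" → sorted: abblopry
Same letters? aghinnty != abblopry
Anagram = No


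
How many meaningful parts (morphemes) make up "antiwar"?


Word: "antiwar"
Morphemes: anti- / war
Each morpheme carries meaning
= 2 morphemes


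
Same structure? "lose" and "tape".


Pattern of "lose": [0, 1, 2, 3]
Pattern of "tape": [0, 1, 2, 3]
Patterns match
Same pattern = Yes


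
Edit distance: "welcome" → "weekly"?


Word 1: "welcome" (length 7)
Word 2: "weekly" (length 6)
One optimal edit sequence (insert/delete/substitute each cost 1):
  1. keep 'w'
  2. keep 'e'
  3. delete 'l'  (+1)
  4. substitute 'c' -> 'e'  (+1)
  5. substitute 'o' -> 'k'  (+1)
  6. substitute 'm' -> 'l'  (+1)
  7. substitute 'e' -> 'y'  (+1)
Total edit operations: 5
Edit distance = 5


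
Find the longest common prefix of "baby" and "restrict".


Word 1: "baby"
Word 2: "restrict"
Comparing from start:
  Pos 0: 'b' != 'r' (stop)
LCP = "" (length 0)


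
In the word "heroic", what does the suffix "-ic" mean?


Suffix: -ic
Example: heroic (hero + -ic)
Meaning = relating to


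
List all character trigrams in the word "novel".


Word: "novel" (length 5)
Number of trigrams = 5 - 3 + 1 = 3
  Position 0: "nov"
  Position 1: "ove"
  Position 2: "vel"
Trigrams = "nov", "ove", "vel"


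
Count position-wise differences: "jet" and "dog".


Comparing character by character (same length = 3):
  Pos 0: 'j' vs 'd' !=
  Pos 1: 'e' vs 'o' !=
  Pos 2: 't' vs 'g' !=
Hamming distance = 3


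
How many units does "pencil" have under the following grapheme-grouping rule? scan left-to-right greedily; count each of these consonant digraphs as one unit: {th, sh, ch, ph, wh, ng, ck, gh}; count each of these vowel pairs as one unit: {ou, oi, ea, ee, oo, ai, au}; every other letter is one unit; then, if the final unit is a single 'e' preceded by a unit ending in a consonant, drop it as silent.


Word: "pencil" (6 letters)
Left-to-right scan:
  [1] 'p' (letter)
  [2] 'e' (letter)
  [3] 'n' (letter)
  [4] 'c' (letter)
  [5] 'i' (letter)
  [6] 'l' (letter)
Units from scan: 6
Sound units = 6 units


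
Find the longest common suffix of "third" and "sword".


Word 1: "third"
Word 2: "sword"
Comparing from end:
  Pos -1: 'd' == 'd'
  Pos -2: 'r' == 'r'
  Pos -3: 'i' != 'o' (stop)
LCS = "rd" (length 2)


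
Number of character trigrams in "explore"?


Word: "explore" (length 7)
Number of 3-grams = length - 3 + 1 = 7 - 3 + 1
= 5


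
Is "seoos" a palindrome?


Word: "seoos"
Reversed: "sooes"
Forward == Backward? seoos != sooes
Palindrome = No


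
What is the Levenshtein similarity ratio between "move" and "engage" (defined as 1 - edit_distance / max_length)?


Word 1: "move" (length 4)
Word 2: "engage" (length 6)
One optimal edit sequence:
  1. insert 'e'  (+1)
  2. insert 'n'  (+1)
  3. substitute 'm' -> 'g'  (+1)
  4. substitute 'o' -> 'a'  (+1)
  5. substitute 'v' -> 'g'  (+1)
  6. keep 'e'
Edit distance = 5
Max length = max(4, 6) = 6
Similarity = 1 - 5/6
= 0.1667


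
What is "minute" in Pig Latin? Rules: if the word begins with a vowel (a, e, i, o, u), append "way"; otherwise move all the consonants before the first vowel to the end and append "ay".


Word: "minute"
Starts with consonant(s) → move to end, add 'ay'
Consonant cluster: "m"
Pig Latin = "inutemay"


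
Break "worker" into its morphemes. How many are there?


Word: "worker"
Morphemes: work + -er
Each morpheme carries meaning
= 2 morphemes


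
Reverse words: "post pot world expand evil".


Original: "post pot world expand evil"
Words (1..n): post | pot | world | expand | evil
Reversed (n..1): evil | expand | world | pot | post
Result = "evil expand world pot post"


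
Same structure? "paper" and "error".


Pattern of "paper": [0, 1, 0, 2, 3]
Pattern of "error": [0, 1, 1, 2, 1]
Patterns do not match
Same pattern = No


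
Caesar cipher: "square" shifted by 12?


Word: "square"
Shift: 12
Each letter → (letter + shift) mod 26:
  's' (18) + 12 = 4 → 'e'
  'q' (16) + 12 = 2 → 'c'
  'u' (20) + 12 = 6 → 'g'
  'a' (0) + 12 = 12 → 'm'
  'r' (17) + 12 = 3 → 'd'
  'e' (4) + 12 = 16 → 'q'
Result = "ecgmdq"


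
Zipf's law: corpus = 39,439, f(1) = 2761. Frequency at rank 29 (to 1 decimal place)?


Zipf's law: f(r) = f(1) / r
f(1) = 2761
f(29) = 2761 / 29
= 95.2 occurrences


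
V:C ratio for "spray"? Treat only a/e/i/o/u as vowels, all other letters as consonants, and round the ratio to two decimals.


Word: "spray"
Vowels (a,e,i,o,u): 1
Consonants: 4
Ratio = 1/4
= 0.25


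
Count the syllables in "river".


Word: "river"
Syllable breakdown: riv-er
Counting: 2 parts
= 2 syllables


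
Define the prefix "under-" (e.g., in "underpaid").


Prefix: under-
Example: underpaid = under- + paid
Meaning = insufficient


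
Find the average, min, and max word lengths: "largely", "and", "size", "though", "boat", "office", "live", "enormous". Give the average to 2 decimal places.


Lengths: "largely"=7, "and"=3, "size"=4, "though"=6, "boat"=4, "office"=6, "live"=4, "enormous"=8
Sum = 42, Count = 8
Average = 42/8 = 5.25
= avg=5.25, min=3, max=8


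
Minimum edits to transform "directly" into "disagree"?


Word 1: "directly" (length 8)
Word 2: "disagree" (length 8)
One optimal edit sequence (insert/delete/substitute each cost 1):
  1. keep 'd'
  2. keep 'i'
  3. substitute 'r' -> 's'  (+1)
  4. substitute 'e' -> 'a'  (+1)
  5. substitute 'c' -> 'g'  (+1)
  6. substitute 't' -> 'r'  (+1)
  7. substitute 'l' -> 'e'  (+1)
  8. substitute 'y' -> 'e'  (+1)
Total edit operations: 6
Edit distance = 6


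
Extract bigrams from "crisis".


Word: "crisis" (length 6)
Number of bigrams = 6 - 2 + 1 = 5
  Position 0: "cr"
  Position 1: "ri"
  Position 2: "is"
  Position 3: "si"
  Position 4: "is"
Bigrams = "cr", "ri", "is", "si", "is"


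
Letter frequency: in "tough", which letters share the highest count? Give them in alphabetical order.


Word: "tough"
Letter counts:
  'g': 1
  'h': 1
  'o': 1
  't': 1
  'u': 1
Maximum count = 1
Most frequent = 'g', 'h', 'o', 't', 'u' (1 time each)


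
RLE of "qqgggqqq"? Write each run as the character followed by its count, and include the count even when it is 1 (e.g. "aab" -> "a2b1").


String: "qqgggqqq"
Scanning for consecutive runs:
  'q' x 2
  'g' x 3
  'q' x 3
RLE = "q2g3q3"


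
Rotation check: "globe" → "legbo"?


Word: "globe", Candidate: "legbo"
Method: check if candidate is substring of word+word
"globeglobe" contains "legbo"? No
Is rotation = No


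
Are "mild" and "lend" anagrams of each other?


Word 1: "mild" → sorted: dilm
Word 2: "lend" → sorted: deln
Same letters? dilm != deln
Anagram = No


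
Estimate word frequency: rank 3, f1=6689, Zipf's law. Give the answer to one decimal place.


Zipf's law: f(r) = f(1) / r
f(1) = 6689
f(3) = 6689 / 3
= 2229.7 occurrences


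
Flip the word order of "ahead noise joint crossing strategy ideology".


Original: "ahead noise joint crossing strategy ideology"
Words (1..n): ahead | noise | joint | crossing | strategy | ideology
Reversed (n..1): ideology | strategy | crossing | joint | noise | ahead
Result = "ideology strategy crossing joint noise ahead"


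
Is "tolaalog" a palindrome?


Word: "tolaalog"
Reversed: "golaalot"
Forward == Backward? tolaalog != golaalot
Palindrome = No


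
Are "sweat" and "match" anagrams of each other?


Word 1: "sweat" → sorted: aestw
Word 2: "match" → sorted: achmt
Same letters? aestw != achmt
Anagram = No


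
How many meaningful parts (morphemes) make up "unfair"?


Word: "unfair"
Morphemes: un- / fair
Each morpheme carries meaning
= 2 morphemes


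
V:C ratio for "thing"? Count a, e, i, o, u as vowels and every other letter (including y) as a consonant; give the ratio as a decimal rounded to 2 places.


Word: "thing"
Vowels (a,e,i,o,u): 1
Consonants: 4
Ratio = 1/4
= 0.25


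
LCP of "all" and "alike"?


Word 1: "all"
Word 2: "alike"
Comparing from start:
  Pos 0: 'a' == 'a'
  Pos 1: 'l' == 'l'
  Pos 2: 'l' != 'i' (stop)
LCP = "al" (length 2)


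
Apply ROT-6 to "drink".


Word: "drink"
Shift: 6
Each letter → (letter + shift) mod 26:
  'd' (3) + 6 = 9 → 'j'
  'r' (17) + 6 = 23 → 'x'
  'i' (8) + 6 = 14 → 'o'
  'n' (13) + 6 = 19 → 't'
  'k' (10) + 6 = 16 → 'q'
Result = "jxotq"


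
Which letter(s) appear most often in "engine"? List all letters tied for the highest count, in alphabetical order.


Word: "engine"
Letter counts:
  'e': 2
  'g': 1
  'i': 1
  'n': 2
Maximum count = 2
Most frequent = 'e', 'n' (2 times each)


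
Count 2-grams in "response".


Word: "response" (length 8)
Number of 2-grams = length - 2 + 1 = 8 - 2 + 1
= 7


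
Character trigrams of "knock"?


Word: "knock" (length 5)
Number of trigrams = 5 - 3 + 1 = 3
  Position 0: "kno"
  Position 1: "noc"
  Position 2: "ock"
Trigrams = "kno", "noc", "ock"


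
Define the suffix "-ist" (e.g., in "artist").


Suffix: -ist
As in: artist -> art + -ist
Meaning = one who practices


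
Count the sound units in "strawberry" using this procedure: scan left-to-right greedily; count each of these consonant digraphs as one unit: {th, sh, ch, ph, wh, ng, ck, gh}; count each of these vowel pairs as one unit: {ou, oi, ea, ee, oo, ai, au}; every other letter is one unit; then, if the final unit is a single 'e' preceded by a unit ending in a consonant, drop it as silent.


Word: "strawberry" (10 letters)
Left-to-right scan:
  [1] 's' (letter)
  [2] 't' (letter)
  [3] 'r' (letter)
  [4] 'a' (letter)
  [5] 'w' (letter)
  [6] 'b' (letter)
  [7] 'e' (letter)
  [8] 'r' (letter)
  [9] 'r' (letter)
  [10] 'y' (letter)
Units from scan: 10
Sound units = 10 units


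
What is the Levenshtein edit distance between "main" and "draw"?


Word 1: "main" (length 4)
Word 2: "draw" (length 4)
One optimal edit sequence (insert/delete/substitute each cost 1):
  1. substitute 'm' -> 'd'  (+1)
  2. substitute 'a' -> 'r'  (+1)
  3. substitute 'i' -> 'a'  (+1)
  4. substitute 'n' -> 'w'  (+1)
Total edit operations: 4
Edit distance = 4


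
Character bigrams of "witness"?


Word: "witness" (length 7)
Number of bigrams = 7 - 2 + 1 = 6
  Position 0: "wi"
  Position 1: "it"
  Position 2: "tn"
  Position 3: "ne"
  Position 4: "es"
  Position 5: "ss"
Bigrams = "wi", "it", "tn", "ne", "es", "ss"


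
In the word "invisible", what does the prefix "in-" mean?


Prefix: in-
Example: invisible = in- + visible
Meaning = not / into


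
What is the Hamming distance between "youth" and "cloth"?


Comparing character by character (same length = 5):
  Pos 0: 'y' vs 'c' !=
  Pos 1: 'o' vs 'l' !=
  Pos 2: 'u' vs 'o' !=
  Pos 3: 't' vs 't' =
  Pos 4: 'h' vs 'h' =
Hamming distance = 3


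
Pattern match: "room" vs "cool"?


Pattern of "room": [0, 1, 1, 2]
Pattern of "cool": [0, 1, 1, 2]
Patterns match
Same pattern = Yes


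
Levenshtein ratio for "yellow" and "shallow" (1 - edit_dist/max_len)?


Word 1: "yellow" (length 6)
Word 2: "shallow" (length 7)
One optimal edit sequence:
  1. insert 's'  (+1)
  2. substitute 'y' -> 'h'  (+1)
  3. substitute 'e' -> 'a'  (+1)
  4. keep 'l'
  5. keep 'l'
  6. keep 'o'
  7. keep 'w'
Edit distance = 3
Max length = max(6, 7) = 7
Similarity = 1 - 3/7
= 0.5714


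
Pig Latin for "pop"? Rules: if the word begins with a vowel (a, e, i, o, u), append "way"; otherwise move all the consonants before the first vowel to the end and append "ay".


Word: "pop"
Starts with consonant(s) → move to end, add 'ay'
Consonant cluster: "p"
Pig Latin = "oppay"


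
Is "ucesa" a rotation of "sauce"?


Word: "sauce", Candidate: "ucesa"
Method: check if candidate is substring of word+word
"saucesauce" contains "ucesa"? Yes
Is rotation = Yes


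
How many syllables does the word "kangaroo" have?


Word: "kangaroo"
Syllable breakdown: kan-ga-roo
Counting: 3 parts
= 3 syllables


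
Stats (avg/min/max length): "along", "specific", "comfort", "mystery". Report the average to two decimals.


Lengths: "along"=5, "specific"=8, "comfort"=7, "mystery"=7
Sum = 27, Count = 4
Average = 27/4 = 6.75
= avg=6.75, min=5, max=8


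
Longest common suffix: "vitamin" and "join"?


Word 1: "vitamin"
Word 2: "join"
Comparing from end:
  Pos -1: 'n' == 'n'
  Pos -2: 'i' == 'i'
  Pos -3: 'm' != 'o' (stop)
LCS = "in" (length 2)


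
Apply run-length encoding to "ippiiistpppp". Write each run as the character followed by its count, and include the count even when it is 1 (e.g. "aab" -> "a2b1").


String: "ippiiistpppp"
Scanning for consecutive runs:
  'i' x 1
  'p' x 2
  'i' x 3
  's' x 1
  't' x 1
  'p' x 4
RLE = "i1p2i3s1t1p4"


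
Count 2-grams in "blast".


Word: "blast" (length 5)
Number of 2-grams = length - 2 + 1 = 5 - 2 + 1
= 4


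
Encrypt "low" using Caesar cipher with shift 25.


Word: "low"
Shift: 25
Each letter → (letter + shift) mod 26:
  'l' (11) + 25 = 10 → 'k'
  'o' (14) + 25 = 13 → 'n'
  'w' (22) + 25 = 21 → 'v'
Result = "knv"


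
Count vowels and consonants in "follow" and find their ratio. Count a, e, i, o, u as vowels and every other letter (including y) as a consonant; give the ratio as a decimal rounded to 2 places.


Word: "follow"
Vowels (a,e,i,o,u): 2
Consonants: 4
Ratio = 2/4
= 0.50


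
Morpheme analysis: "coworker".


Word: "coworker"
Morphemes: co- / work / -er
Each morpheme carries meaning
= 3 morphemes


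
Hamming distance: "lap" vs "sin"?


Comparing character by character (same length = 3):
  Pos 0: 'l' vs 's' !=
  Pos 1: 'a' vs 'i' !=
  Pos 2: 'p' vs 'n' !=
Hamming distance = 3


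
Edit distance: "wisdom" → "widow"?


Word 1: "wisdom" (length 6)
Word 2: "widow" (length 5)
One optimal edit sequence (insert/delete/substitute each cost 1):
  1. keep 'w'
  2. keep 'i'
  3. delete 's'  (+1)
  4. keep 'd'
  5. keep 'o'
  6. substitute 'm' -> 'w'  (+1)
Total edit operations: 2
Edit distance = 2


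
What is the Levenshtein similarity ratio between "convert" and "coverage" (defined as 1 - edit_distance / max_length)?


Word 1: "convert" (length 7)
Word 2: "coverage" (length 8)
One optimal edit sequence:
  1. keep 'c'
  2. keep 'o'
  3. delete 'n'  (+1)
  4. keep 'v'
  5. keep 'e'
  6. keep 'r'
  7. insert 'a'  (+1)
  8. insert 'g'  (+1)
  9. substitute 't' -> 'e'  (+1)
Edit distance = 4
Max length = max(7, 8) = 8
Similarity = 1 - 4/8
= 0.5000


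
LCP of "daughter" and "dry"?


Word 1: "daughter"
Word 2: "dry"
Comparing from start:
  Pos 0: 'd' == 'd'
  Pos 1: 'a' != 'r' (stop)
LCP = "d" (length 1)


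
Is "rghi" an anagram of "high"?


Word 1: "high" → sorted: ghhi
Word 2: "rghi" → sorted: ghir
Same letters? ghhi != ghir
Anagram = No


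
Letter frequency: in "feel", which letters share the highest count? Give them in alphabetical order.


Word: "feel"
Letter counts:
  'e': 2
  'f': 1
  'l': 1
Maximum count = 2
Most frequent = 'e' (2 times each)


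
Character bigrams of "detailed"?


Word: "detailed" (length 8)
Number of bigrams = 8 - 2 + 1 = 7
  Position 0: "de"
  Position 1: "et"
  Position 2: "ta"
  Position 3: "ai"
  Position 4: "il"
  Position 5: "le"
  Position 6: "ed"
Bigrams = "de", "et", "ta", "ai", "il", "le", "ed"


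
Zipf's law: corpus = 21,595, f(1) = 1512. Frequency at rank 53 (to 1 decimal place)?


Zipf's law: f(r) = f(1) / r
f(1) = 1512
f(53) = 1512 / 53
= 28.5 occurrences


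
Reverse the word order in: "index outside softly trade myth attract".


Original: "index outside softly trade myth attract"
Words (1..n): index | outside | softly | trade | myth | attract
Reversed (n..1): attract | myth | trade | softly | outside | index
Result = "attract myth trade softly outside index"


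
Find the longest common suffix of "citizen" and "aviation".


Word 1: "citizen"
Word 2: "aviation"
Comparing from end:
  Pos -1: 'n' == 'n'
  Pos -2: 'e' != 'o' (stop)
LCS = "n" (length 1)


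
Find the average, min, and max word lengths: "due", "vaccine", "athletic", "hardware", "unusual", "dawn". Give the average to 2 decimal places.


Lengths: "due"=3, "vaccine"=7, "athletic"=8, "hardware"=8, "unusual"=7, "dawn"=4
Sum = 37, Count = 6
Average = 37/6 = 6.17
= avg=6.17, min=3, max=8


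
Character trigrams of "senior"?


Word: "senior" (length 6)
Number of trigrams = 6 - 3 + 1 = 4
  Position 0: "sen"
  Position 1: "eni"
  Position 2: "nio"
  Position 3: "ior"
Trigrams = "sen", "eni", "nio", "ior"


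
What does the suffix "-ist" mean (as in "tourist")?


Suffix: -ist
Example: tourist (tour + -ist)
Meaning = one who practices


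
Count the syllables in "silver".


Word: "silver"
Syllable breakdown: sil | ver
Counting: 2 parts
= 2 syllables


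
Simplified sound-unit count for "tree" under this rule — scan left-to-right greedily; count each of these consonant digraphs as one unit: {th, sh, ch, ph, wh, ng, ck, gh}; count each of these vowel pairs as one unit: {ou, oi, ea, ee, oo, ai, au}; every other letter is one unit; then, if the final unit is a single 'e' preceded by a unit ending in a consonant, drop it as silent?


Word: "tree" (4 letters)
Left-to-right scan:
  (1) 't' (letter)
  (2) 'r' (letter)
  (3) 'ee' (vowel-pair)
Units from scan: 3
Sound units = 3 units


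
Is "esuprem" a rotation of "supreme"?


Word: "supreme", Candidate: "esuprem"
Method: check if candidate is substring of word+word
"supremesupreme" contains "esuprem"? Yes
Is rotation = Yes


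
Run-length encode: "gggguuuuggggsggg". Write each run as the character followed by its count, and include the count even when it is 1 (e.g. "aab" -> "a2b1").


String: "gggguuuuggggsggg"
Scanning for consecutive runs:
  'g' x 4
  'u' x 4
  'g' x 4
  's' x 1
  'g' x 3
RLE = "g4u4g4s1g3"


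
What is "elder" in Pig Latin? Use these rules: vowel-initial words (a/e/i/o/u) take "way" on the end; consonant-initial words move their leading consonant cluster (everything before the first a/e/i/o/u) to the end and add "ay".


Word: "elder"
Starts with vowel → add 'way'
Pig Latin = "elderway"


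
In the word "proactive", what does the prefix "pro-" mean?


Prefix: pro-
Example: proactive (pro- + active)
Meaning = forward / in favor of


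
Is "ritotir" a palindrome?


Word: "ritotir"
Reversed: "ritotir"
Forward == Backward? ritotir == ritotir
Palindrome = Yes


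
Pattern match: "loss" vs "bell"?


Pattern of "loss": [0, 1, 2, 2]
Pattern of "bell": [0, 1, 2, 2]
Patterns match
Same pattern = Yes


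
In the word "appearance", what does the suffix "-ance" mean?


Suffix: -ance
As in: appearance -> appear + -ance
Meaning = state of


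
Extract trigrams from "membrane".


Word: "membrane" (length 8)
Number of trigrams = 8 - 3 + 1 = 6
  Position 0: "mem"
  Position 1: "emb"
  Position 2: "mbr"
  Position 3: "bra"
  Position 4: "ran"
  Position 5: "ane"
Trigrams = "mem", "emb", "mbr", "bra", "ran", "ane"


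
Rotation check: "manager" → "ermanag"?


Word: "manager", Candidate: "ermanag"
Method: check if candidate is substring of word+word
"managermanager" contains "ermanag"? Yes
Is rotation = Yes


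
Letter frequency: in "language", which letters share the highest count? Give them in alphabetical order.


Word: "language"
Letter counts:
  'a': 2
  'e': 1
  'g': 2
  'l': 1
  'n': 1
  'u': 1
Maximum count = 2
Most frequent = 'a', 'g' (2 times each)


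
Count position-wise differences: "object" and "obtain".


Comparing character by character (same length = 6):
  Pos 0: 'o' vs 'o' =
  Pos 1: 'b' vs 'b' =
  Pos 2: 'j' vs 't' !=
  Pos 3: 'e' vs 'a' !=
  Pos 4: 'c' vs 'i' !=
  Pos 5: 't' vs 'n' !=
Hamming distance = 4


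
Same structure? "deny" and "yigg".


Pattern of "deny": [0, 1, 2, 3]
Pattern of "yigg": [0, 1, 2, 2]
Patterns do not match
Same pattern = No


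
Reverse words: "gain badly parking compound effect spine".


Original: "gain badly parking compound effect spine"
Words (1..n): gain | badly | parking | compound | effect | spine
Reversed (n..1): spine | effect | compound | parking | badly | gain
Result = "spine effect compound parking badly gain"


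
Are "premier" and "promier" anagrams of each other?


Word 1: "premier" → sorted: eeimprr
Word 2: "promier" → sorted: eimoprr
Same letters? eeimprr != eimoprr
Anagram = No


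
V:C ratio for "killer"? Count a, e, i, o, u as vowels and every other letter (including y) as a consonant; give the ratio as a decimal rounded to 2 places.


Word: "killer"
Vowels (a,e,i,o,u): 2
Consonants: 4
Ratio = 2/4
= 0.50


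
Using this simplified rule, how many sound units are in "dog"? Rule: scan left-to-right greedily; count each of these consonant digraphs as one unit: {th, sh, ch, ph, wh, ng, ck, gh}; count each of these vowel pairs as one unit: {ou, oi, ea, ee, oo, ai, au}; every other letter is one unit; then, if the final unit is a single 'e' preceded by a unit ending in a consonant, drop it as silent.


Word: "dog" (3 letters)
Left-to-right scan:
  [1] 'd' (letter)
  [2] 'o' (letter)
  [3] 'g' (letter)
Units from scan: 3
Sound units = 3 units


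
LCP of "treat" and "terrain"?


Word 1: "treat"
Word 2: "terrain"
Comparing from start:
  Pos 0: 't' == 't'
  Pos 1: 'r' != 'e' (stop)
LCP = "t" (length 1)


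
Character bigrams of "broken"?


Word: "broken" (length 6)
Number of bigrams = 6 - 2 + 1 = 5
  Position 0: "br"
  Position 1: "ro"
  Position 2: "ok"
  Position 3: "ke"
  Position 4: "en"
Bigrams = "br", "ro", "ok", "ke", "en"


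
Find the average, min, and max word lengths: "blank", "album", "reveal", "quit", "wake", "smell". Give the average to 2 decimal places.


Lengths: "blank"=5, "album"=5, "reveal"=6, "quit"=4, "wake"=4, "smell"=5
Sum = 29, Count = 6
Average = 29/6 = 4.83
= avg=4.83, min=4, max=6


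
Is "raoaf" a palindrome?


Word: "raoaf"
Reversed: "faoar"
Forward == Backward? raoaf != faoar
Palindrome = No


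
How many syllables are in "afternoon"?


Word: "afternoon"
Syllable breakdown: af / ter / noon
Counting: 3 parts
= 3 syllables


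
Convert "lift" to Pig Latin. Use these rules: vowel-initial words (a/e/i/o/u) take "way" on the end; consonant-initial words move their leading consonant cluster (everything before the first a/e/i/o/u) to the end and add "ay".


Word: "lift"
Starts with consonant(s) → move to end, add 'ay'
Consonant cluster: "l"
Pig Latin = "iftlay"


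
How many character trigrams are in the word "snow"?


Word: "snow" (length 4)
Number of 3-grams = length - 3 + 1 = 4 - 3 + 1
= 2


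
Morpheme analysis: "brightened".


Word: "brightened"
Morphemes: bright | -en | -ed
Each morpheme carries meaning
= 3 morphemes


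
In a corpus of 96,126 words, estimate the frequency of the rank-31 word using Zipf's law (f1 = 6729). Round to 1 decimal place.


Zipf's law: f(r) = f(1) / r
f(1) = 6729
f(31) = 6729 / 31
= 217.1 occurrences


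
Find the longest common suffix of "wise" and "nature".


Word 1: "wise"
Word 2: "nature"
Comparing from end:
  Pos -1: 'e' == 'e'
  Pos -2: 's' != 'r' (stop)
LCS = "e" (length 1)


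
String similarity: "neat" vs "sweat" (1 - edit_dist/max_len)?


Word 1: "neat" (length 4)
Word 2: "sweat" (length 5)
One optimal edit sequence:
  1. insert 's'  (+1)
  2. substitute 'n' -> 'w'  (+1)
  3. keep 'e'
  4. keep 'a'
  5. keep 't'
Edit distance = 2
Max length = max(4, 5) = 5
Similarity = 1 - 2/5
= 0.6000


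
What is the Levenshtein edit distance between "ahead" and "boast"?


Word 1: "ahead" (length 5)
Word 2: "boast" (length 5)
One optimal edit sequence (insert/delete/substitute each cost 1):
  1. substitute 'a' -> 'b'  (+1)
  2. substitute 'h' -> 'o'  (+1)
  3. substitute 'e' -> 'a'  (+1)
  4. substitute 'a' -> 's'  (+1)
  5. substitute 'd' -> 't'  (+1)
Total edit operations: 5
Edit distance = 5


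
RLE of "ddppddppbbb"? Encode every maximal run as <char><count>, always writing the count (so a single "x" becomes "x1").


String: "ddppddppbbb"
Scanning for consecutive runs:
  'd' x 2
  'p' x 2
  'd' x 2
  'p' x 2
  'b' x 3
RLE = "d2p2d2p2b3"


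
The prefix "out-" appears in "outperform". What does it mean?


Prefix: out-
Example: outperform = out- + perform
Meaning = surpass


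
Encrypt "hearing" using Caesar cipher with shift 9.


Word: "hearing"
Shift: 9
Each letter → (letter + shift) mod 26:
  'h' (7) + 9 = 16 → 'q'
  'e' (4) + 9 = 13 → 'n'
  'a' (0) + 9 = 9 → 'j'
  'r' (17) + 9 = 0 → 'a'
  'i' (8) + 9 = 17 → 'r'
  'n' (13) + 9 = 22 → 'w'
  'g' (6) + 9 = 15 → 'p'
Result = "qnjarwp"


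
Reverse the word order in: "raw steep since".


Original: "raw steep since"
Words (1..n): raw | steep | since
Reversed (n..1): since | steep | raw
Result = "since steep raw"


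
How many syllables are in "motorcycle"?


Word: "motorcycle"
Syllable breakdown: mo-tor-cy-cle
Counting: 4 parts
= 4 syllables


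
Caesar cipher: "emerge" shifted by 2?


Word: "emerge"
Shift: 2
Each letter → (letter + shift) mod 26:
  'e' (4) + 2 = 6 → 'g'
  'm' (12) + 2 = 14 → 'o'
  'e' (4) + 2 = 6 → 'g'
  'r' (17) + 2 = 19 → 't'
  'g' (6) + 2 = 8 → 'i'
  'e' (4) + 2 = 6 → 'g'
Result = "gogtig"


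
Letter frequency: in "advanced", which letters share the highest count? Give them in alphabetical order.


Word: "advanced"
Letter counts:
  'a': 2
  'c': 1
  'd': 2
  'e': 1
  'n': 1
  'v': 1
Maximum count = 2
Most frequent = 'a', 'd' (2 times each)


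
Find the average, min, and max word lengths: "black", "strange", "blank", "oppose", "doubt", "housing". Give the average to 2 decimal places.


Lengths: "black"=5, "strange"=7, "blank"=5, "oppose"=6, "doubt"=5, "housing"=7
Sum = 35, Count = 6
Average = 35/6 = 5.83
= avg=5.83, min=5, max=7


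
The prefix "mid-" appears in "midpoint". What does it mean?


Prefix: mid-
Example: midpoint = mid- + point
Meaning = middle


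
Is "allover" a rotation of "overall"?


Word: "overall", Candidate: "allover"
Method: check if candidate is substring of word+word
"overalloverall" contains "allover"? Yes
Is rotation = Yes


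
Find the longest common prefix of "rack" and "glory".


Word 1: "rack"
Word 2: "glory"
Comparing from start:
  Pos 0: 'r' != 'g' (stop)
LCP = "" (length 0)


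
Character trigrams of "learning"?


Word: "learning" (length 8)
Number of trigrams = 8 - 3 + 1 = 6
  Position 0: "lea"
  Position 1: "ear"
  Position 2: "arn"
  Position 3: "rni"
  Position 4: "nin"
  Position 5: "ing"
Trigrams = "lea", "ear", "arn", "rni", "nin", "ing"


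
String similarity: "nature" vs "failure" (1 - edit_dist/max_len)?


Word 1: "nature" (length 6)
Word 2: "failure" (length 7)
One optimal edit sequence:
  1. substitute 'n' -> 'f'  (+1)
  2. keep 'a'
  3. insert 'i'  (+1)
  4. substitute 't' -> 'l'  (+1)
  5. keep 'u'
  6. keep 'r'
  7. keep 'e'
Edit distance = 3
Max length = max(6, 7) = 7
Similarity = 1 - 3/7
= 0.5714


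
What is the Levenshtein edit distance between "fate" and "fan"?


Word 1: "fate" (length 4)
Word 2: "fan" (length 3)
One optimal edit sequence (insert/delete/substitute each cost 1):
  1. keep 'f'
  2. keep 'a'
  3. delete 't'  (+1)
  4. substitute 'e' -> 'n'  (+1)
Total edit operations: 2
Edit distance = 2


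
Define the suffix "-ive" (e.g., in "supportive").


Suffix: -ive
Example: supportive = support + -ive
Meaning = tending to


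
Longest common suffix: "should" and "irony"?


Word 1: "should"
Word 2: "irony"
Comparing from end:
  Pos -1: 'd' != 'y' (stop)
LCS = "" (length 0)


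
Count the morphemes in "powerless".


Word: "powerless"
Morphemes: power | -less
Each morpheme carries meaning
= 2 morphemes


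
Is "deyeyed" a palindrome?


Word: "deyeyed"
Reversed: "deyeyed"
Forward == Backward? deyeyed == deyeyed
Palindrome = Yes


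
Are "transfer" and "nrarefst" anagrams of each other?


Word 1: "transfer" → sorted: aefnrrst
Word 2: "nrarefst" → sorted: aefnrrst
Same letters? aefnrrst == aefnrrst
Anagram = Yes


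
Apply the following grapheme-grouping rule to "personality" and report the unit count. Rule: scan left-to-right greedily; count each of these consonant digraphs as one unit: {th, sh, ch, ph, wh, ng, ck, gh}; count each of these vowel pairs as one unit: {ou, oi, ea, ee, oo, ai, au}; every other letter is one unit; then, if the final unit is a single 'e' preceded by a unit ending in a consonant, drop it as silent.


Word: "personality" (11 letters)
Left-to-right scan:
  1. 'p' (letter)
  2. 'e' (letter)
  3. 'r' (letter)
  4. 's' (letter)
  5. 'o' (letter)
  6. 'n' (letter)
  7. 'a' (letter)
  8. 'l' (letter)
  9. 'i' (letter)
  10. 't' (letter)
  11. 'y' (letter)
Units from scan: 11
Sound units = 11 units


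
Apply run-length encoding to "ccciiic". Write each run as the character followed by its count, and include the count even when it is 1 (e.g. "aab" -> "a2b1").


String: "ccciiic"
Scanning for consecutive runs:
  'c' x 3
  'i' x 3
  'c' x 1
RLE = "c3i3c1"


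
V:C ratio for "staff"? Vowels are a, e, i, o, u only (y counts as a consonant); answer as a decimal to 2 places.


Word: "staff"
Vowels (a,e,i,o,u): 1
Consonants: 4
Ratio = 1/4
= 0.25


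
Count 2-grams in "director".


Word: "director" (length 8)
Number of 2-grams = length - 2 + 1 = 8 - 2 + 1
= 7


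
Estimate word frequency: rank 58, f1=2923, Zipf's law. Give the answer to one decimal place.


Zipf's law: f(r) = f(1) / r
f(1) = 2923
f(58) = 2923 / 58
= 50.4 occurrences


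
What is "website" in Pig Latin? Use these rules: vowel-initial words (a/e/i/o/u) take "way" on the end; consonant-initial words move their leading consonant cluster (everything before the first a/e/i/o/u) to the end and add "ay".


Word: "website"
Starts with consonant(s) → move to end, add 'ay'
Consonant cluster: "w"
Pig Latin = "ebsiteway"


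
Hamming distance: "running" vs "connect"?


Comparing character by character (same length = 7):
  Pos 0: 'r' vs 'c' !=
  Pos 1: 'u' vs 'o' !=
  Pos 2: 'n' vs 'n' =
  Pos 3: 'n' vs 'n' =
  Pos 4: 'i' vs 'e' !=
  Pos 5: 'n' vs 'c' !=
  Pos 6: 'g' vs 't' !=
Hamming distance = 5


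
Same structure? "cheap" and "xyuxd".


Pattern of "cheap": [0, 1, 2, 3, 4]
Pattern of "xyuxd": [0, 1, 2, 0, 3]
Patterns do not match
Same pattern = No


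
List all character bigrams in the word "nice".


Word: "nice" (length 4)
Number of bigrams = 4 - 2 + 1 = 3
  Position 0: "ni"
  Position 1: "ic"
  Position 2: "ce"
Bigrams = "ni", "ic", "ce"


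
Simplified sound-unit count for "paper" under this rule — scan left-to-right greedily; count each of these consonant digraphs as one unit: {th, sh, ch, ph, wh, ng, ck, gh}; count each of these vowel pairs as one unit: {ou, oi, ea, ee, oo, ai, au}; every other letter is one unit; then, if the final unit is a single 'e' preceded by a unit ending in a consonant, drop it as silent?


Word: "paper" (5 letters)
Left-to-right scan:
  (1) 'p' (letter)
  (2) 'a' (letter)
  (3) 'p' (letter)
  (4) 'e' (letter)
  (5) 'r' (letter)
Units from scan: 5
Sound units = 5 units


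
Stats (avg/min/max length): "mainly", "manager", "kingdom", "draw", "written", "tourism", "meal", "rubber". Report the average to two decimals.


Lengths: "mainly"=6, "manager"=7, "kingdom"=7, "draw"=4, "written"=7, "tourism"=7, "meal"=4, "rubber"=6
Sum = 48, Count = 8
Average = 48/8 = 6.00
= avg=6.00, min=4, max=7


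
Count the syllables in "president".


Word: "president"
Syllable breakdown: pres · i · dent
Counting: 3 parts
= 3 syllables


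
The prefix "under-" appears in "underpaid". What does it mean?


Prefix: under-
Example: underpaid = under- + paid
Meaning = insufficient


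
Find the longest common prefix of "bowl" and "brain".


Word 1: "bowl"
Word 2: "brain"
Comparing from start:
  Pos 0: 'b' == 'b'
  Pos 1: 'o' != 'r' (stop)
LCP = "b" (length 1)


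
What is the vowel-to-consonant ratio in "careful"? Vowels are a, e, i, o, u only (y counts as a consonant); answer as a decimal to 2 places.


Word: "careful"
Vowels (a,e,i,o,u): 3
Consonants: 4
Ratio = 3/4
= 0.75


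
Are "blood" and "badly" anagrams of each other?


Word 1: "blood" → sorted: bdloo
Word 2: "badly" → sorted: abdly
Same letters? bdloo != abdly
Anagram = No


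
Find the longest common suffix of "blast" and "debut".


Word 1: "blast"
Word 2: "debut"
Comparing from end:
  Pos -1: 't' == 't'
  Pos -2: 's' != 'u' (stop)
LCS = "t" (length 1)


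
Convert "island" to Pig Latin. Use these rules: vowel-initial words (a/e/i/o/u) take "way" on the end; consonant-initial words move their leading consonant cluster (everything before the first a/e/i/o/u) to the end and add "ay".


Word: "island"
Starts with vowel → add 'way'
Pig Latin = "islandway"


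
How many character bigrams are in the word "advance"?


Word: "advance" (length 7)
Number of 2-grams = length - 2 + 1 = 7 - 2 + 1
= 6


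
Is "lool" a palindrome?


Word: "lool"
Reversed: "lool"
Forward == Backward? lool == lool
Palindrome = Yes


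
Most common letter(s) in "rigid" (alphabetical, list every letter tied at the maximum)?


Word: "rigid"
Letter counts:
  'd': 1
  'g': 1
  'i': 2
  'r': 1
Maximum count = 2
Most frequent = 'i' (2 times each)


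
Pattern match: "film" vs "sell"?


Pattern of "film": [0, 1, 2, 3]
Pattern of "sell": [0, 1, 2, 2]
Patterns do not match
Same pattern = No


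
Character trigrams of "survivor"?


Word: "survivor" (length 8)
Number of trigrams = 8 - 3 + 1 = 6
  Position 0: "sur"
  Position 1: "urv"
  Position 2: "rvi"
  Position 3: "viv"
  Position 4: "ivo"
  Position 5: "vor"
Trigrams = "sur", "urv", "rvi", "viv", "ivo", "vor"


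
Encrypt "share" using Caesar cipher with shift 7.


Word: "share"
Shift: 7
Each letter → (letter + shift) mod 26:
  's' (18) + 7 = 25 → 'z'
  'h' (7) + 7 = 14 → 'o'
  'a' (0) + 7 = 7 → 'h'
  'r' (17) + 7 = 24 → 'y'
  'e' (4) + 7 = 11 → 'l'
Result = "zohyl"


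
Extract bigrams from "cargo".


Word: "cargo" (length 5)
Number of bigrams = 5 - 2 + 1 = 4
  Position 0: "ca"
  Position 1: "ar"
  Position 2: "rg"
  Position 3: "go"
Bigrams = "ca", "ar", "rg", "go"


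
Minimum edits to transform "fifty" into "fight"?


Word 1: "fifty" (length 5)
Word 2: "fight" (length 5)
One optimal edit sequence (insert/delete/substitute each cost 1):
  1. keep 'f'
  2. keep 'i'
  3. substitute 'f' -> 'g'  (+1)
  4. substitute 't' -> 'h'  (+1)
  5. substitute 'y' -> 't'  (+1)
Total edit operations: 3
Edit distance = 3


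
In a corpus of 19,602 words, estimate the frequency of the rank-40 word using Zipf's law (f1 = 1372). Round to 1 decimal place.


Zipf's law: f(r) = f(1) / r
f(1) = 1372
f(40) = 1372 / 40
= 34.3 occurrences


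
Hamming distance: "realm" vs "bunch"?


Comparing character by character (same length = 5):
  Pos 0: 'r' vs 'b' !=
  Pos 1: 'e' vs 'u' !=
  Pos 2: 'a' vs 'n' !=
  Pos 3: 'l' vs 'c' !=
  Pos 4: 'm' vs 'h' !=
Hamming distance = 5


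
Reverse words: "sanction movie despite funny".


Original: "sanction movie despite funny"
Words (1..n): sanction | movie | despite | funny
Reversed (n..1): funny | despite | movie | sanction
Result = "funny despite movie sanction"


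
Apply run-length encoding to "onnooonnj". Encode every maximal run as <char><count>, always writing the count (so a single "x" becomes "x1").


String: "onnooonnj"
Scanning for consecutive runs:
  'o' x 1
  'n' x 2
  'o' x 3
  'n' x 2
  'j' x 1
RLE = "o1n2o3n2j1"


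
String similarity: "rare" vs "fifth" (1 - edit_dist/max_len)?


Word 1: "rare" (length 4)
Word 2: "fifth" (length 5)
One optimal edit sequence:
  1. insert 'f'  (+1)
  2. substitute 'r' -> 'i'  (+1)
  3. substitute 'a' -> 'f'  (+1)
  4. substitute 'r' -> 't'  (+1)
  5. substitute 'e' -> 'h'  (+1)
Edit distance = 5
Max length = max(4, 5) = 5
Similarity = 1 - 5/5
= 0.0000


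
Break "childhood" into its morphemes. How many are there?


Word: "childhood"
Morphemes: child / -hood
Each morpheme carries meaning
= 2 morphemes


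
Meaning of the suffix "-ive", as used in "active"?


Suffix: -ive
As in: active -> act + -ive
Meaning = tending to
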